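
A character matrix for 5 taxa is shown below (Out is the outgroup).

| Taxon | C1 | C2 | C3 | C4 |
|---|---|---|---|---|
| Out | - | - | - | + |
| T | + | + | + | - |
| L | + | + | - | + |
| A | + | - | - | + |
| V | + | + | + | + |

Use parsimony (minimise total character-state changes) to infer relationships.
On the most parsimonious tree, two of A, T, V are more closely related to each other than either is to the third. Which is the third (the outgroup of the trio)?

Character polarity is set by the outgroup: the derived state is whichever differs from the outgroup's state, so for C4 the derived state is '-', and for the remaining characters it is '+'.
All ingroup taxa share the derived state '+' for C1; it defines the ingroup but does not resolve relationships within it.
Only L, T, and V show the derived state '+' for C2, supporting them as a clade.
Only T and V show the derived state '+' for C3, supporting them as a clade.
C4: derived state '-' in T only — an autapomorphy, so it tells us nothing about relationships among taxa.
Most parsimonious ingroup topology: (((T,V),L),A).
V and T share a more recent common ancestor with each other than either does with A, so A is the least closely related of the three.

A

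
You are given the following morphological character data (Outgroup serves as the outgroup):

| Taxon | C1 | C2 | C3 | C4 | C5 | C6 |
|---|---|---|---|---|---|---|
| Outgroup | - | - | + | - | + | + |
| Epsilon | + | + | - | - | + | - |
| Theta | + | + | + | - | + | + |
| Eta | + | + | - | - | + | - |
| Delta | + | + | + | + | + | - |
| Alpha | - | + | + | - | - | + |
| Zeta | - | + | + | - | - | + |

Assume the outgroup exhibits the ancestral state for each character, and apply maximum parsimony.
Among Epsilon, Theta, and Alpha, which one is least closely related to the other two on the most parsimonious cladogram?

Alpha

Character polarity is set by the outgroup: the derived state is whichever differs from the outgroup's state, so for C3, C5, C6 the derived state is '-', and for the remaining characters it is '+'.
C1: derived state '+' in Delta, Epsilon, Eta, and Theta only — synapomorphy for {Delta, Epsilon, Eta, Theta}.
C2 (derived state '+') is shared by all ingroup taxa — unites the whole ingroup.
C3: derived state '-' in Epsilon and Eta only — synapomorphy for {Epsilon, Eta}.
C4 (derived state '+') is unique to Delta (autapomorphy; uninformative for grouping).
C5 (derived state '-') is shared by Alpha and Zeta — a synapomorphy uniting that clade.
Only Delta, Epsilon, and Eta show the derived state '-' for C6, supporting them as a clade.
Most parsimonious ingroup topology: ((((Epsilon,Eta),Delta),Theta),(Alpha,Zeta)).
Theta and Epsilon share a more recent common ancestor with each other than either does with Alpha, so Alpha is the least closely related of the three.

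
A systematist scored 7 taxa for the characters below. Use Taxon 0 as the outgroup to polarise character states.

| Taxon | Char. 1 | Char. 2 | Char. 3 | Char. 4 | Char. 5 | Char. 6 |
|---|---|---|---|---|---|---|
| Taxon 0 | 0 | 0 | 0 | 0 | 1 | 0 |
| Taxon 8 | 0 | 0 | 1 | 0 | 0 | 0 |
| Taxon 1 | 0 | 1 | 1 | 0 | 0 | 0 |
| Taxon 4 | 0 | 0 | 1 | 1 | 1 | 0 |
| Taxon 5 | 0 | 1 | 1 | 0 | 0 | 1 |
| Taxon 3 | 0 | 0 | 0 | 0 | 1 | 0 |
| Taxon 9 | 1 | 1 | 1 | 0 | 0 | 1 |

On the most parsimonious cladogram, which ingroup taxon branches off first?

Taxon 3

Character polarity is set by the outgroup: the derived state is whichever differs from the outgroup's state, so for Char. 5 the derived state is '0', and for the remaining characters it is '1'.
Char. 1 (derived state '1') is unique to Taxon 9 (autapomorphy; uninformative for grouping).
Char. 2: derived state '1' in Taxon 1, Taxon 5, and Taxon 9 only — synapomorphy for {Taxon 1, Taxon 5, Taxon 9}.
Char. 3 (derived state '1') is shared by Taxon 1, Taxon 4, Taxon 5, Taxon 8, and Taxon 9 — a synapomorphy uniting that clade.
Char. 4 (derived state '1') is unique to Taxon 4 (autapomorphy; uninformative for grouping).
Only Taxon 1, Taxon 5, Taxon 8, and Taxon 9 show the derived state '0' for Char. 5, supporting them as a clade.
Only Taxon 5 and Taxon 9 show the derived state '1' for Char. 6, supporting them as a clade.
Most parsimonious ingroup topology: (((Taxon 8,(Taxon 1,(Taxon 5,Taxon 9))),Taxon 4),Taxon 3).
Taxon 3 is sister to the clade containing all other ingroup taxa, so it is the earliest-diverging (most basal) ingroup lineage.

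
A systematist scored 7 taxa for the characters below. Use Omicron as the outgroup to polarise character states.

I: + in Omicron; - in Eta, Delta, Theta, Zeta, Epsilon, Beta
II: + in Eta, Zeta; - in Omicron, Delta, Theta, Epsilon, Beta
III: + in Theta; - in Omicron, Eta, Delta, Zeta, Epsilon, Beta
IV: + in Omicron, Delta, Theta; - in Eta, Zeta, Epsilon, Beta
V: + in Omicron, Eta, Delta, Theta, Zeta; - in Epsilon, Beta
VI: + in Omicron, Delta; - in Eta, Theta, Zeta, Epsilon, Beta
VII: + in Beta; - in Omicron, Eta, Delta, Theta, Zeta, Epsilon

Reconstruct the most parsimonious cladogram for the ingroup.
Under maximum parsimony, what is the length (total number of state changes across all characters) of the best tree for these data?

Character polarity is set by the outgroup: the derived state is whichever differs from the outgroup's state, so for I, IV, V, VI the derived state is '-', and for the remaining characters it is '+'.
I (derived state '-') is shared by all ingroup taxa — unites the whole ingroup.
Only Eta and Zeta show the derived state '+' for II, supporting them as a clade.
III (derived state '+') is unique to Theta (autapomorphy; uninformative for grouping).
IV (derived state '-') is shared by Beta, Epsilon, Eta, and Zeta — a synapomorphy uniting that clade.
Only Beta and Epsilon show the derived state '-' for V, supporting them as a clade.
VI (derived state '-') is shared by Beta, Epsilon, Eta, Theta, and Zeta — a synapomorphy uniting that clade.
VII (derived state '+') is unique to Beta (autapomorphy; uninformative for grouping).
Most parsimonious ingroup topology: ((((Eta,Zeta),(Epsilon,Beta)),Theta),Delta).
Changes per character on this tree: I: 1; II: 1; III: 1; IV: 1; V: 1; VI: 1; VII: 1.
Total = 7.

7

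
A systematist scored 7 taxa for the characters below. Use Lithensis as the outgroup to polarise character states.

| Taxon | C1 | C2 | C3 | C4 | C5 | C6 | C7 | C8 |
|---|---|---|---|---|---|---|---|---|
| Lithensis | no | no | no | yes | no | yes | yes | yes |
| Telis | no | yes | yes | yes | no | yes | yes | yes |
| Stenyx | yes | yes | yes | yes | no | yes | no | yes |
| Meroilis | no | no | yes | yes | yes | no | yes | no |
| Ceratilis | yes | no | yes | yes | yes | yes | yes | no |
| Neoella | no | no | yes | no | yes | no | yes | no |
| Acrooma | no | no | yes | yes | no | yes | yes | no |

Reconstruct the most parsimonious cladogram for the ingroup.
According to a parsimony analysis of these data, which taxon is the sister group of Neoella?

Meroilis

Character polarity is set by the outgroup: the derived state is whichever differs from the outgroup's state, so for C4, C6, C7, C8 the derived state is 'no', and for the remaining characters it is 'yes'.
C1 groups Ceratilis and Stenyx, which is incompatible with the clades supported by the remaining characters; treating it as convergent (homoplasy) costs fewer steps than any alternative tree.
Only Stenyx and Telis show the derived state 'yes' for C2, supporting them as a clade.
C3 (derived state 'yes') is shared by all ingroup taxa — unites the whole ingroup.
C4 (derived state 'no') is unique to Neoella (autapomorphy; uninformative for grouping).
C5 (derived state 'yes') is shared by Ceratilis, Meroilis, and Neoella — a synapomorphy uniting that clade.
Only Meroilis and Neoella show the derived state 'no' for C6, supporting them as a clade.
C7 (derived state 'no') is unique to Stenyx (autapomorphy; uninformative for grouping).
Only Acrooma, Ceratilis, Meroilis, and Neoella show the derived state 'no' for C8, supporting them as a clade.
Most parsimonious ingroup topology: ((Telis,Stenyx),(((Meroilis,Neoella),Ceratilis),Acrooma)).
Neoella and Meroilis form a cherry on this tree, so they are sister taxa.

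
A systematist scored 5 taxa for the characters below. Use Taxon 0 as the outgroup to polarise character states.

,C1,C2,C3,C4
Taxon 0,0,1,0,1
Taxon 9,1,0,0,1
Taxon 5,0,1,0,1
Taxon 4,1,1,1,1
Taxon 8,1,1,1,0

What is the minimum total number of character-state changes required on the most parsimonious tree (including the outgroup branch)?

Character polarity is set by the outgroup: the derived state is whichever differs from the outgroup's state, so for C2, C4 the derived state is '0', and for the remaining characters it is '1'.
C1: derived state '1' in Taxon 4, Taxon 8, and Taxon 9 only — synapomorphy for {Taxon 4, Taxon 8, Taxon 9}.
C2 (derived state '0') is unique to Taxon 9 (autapomorphy; uninformative for grouping).
C3: derived state '1' in Taxon 4 and Taxon 8 only — synapomorphy for {Taxon 4, Taxon 8}.
C4: derived state '0' in Taxon 8 only — an autapomorphy, so it tells us nothing about relationships among taxa.
Most parsimonious ingroup topology: ((Taxon 9,(Taxon 4,Taxon 8)),Taxon 5).
Changes per character on this tree: C1: 1; C2: 1; C3: 1; C4: 1.
Total = 4.

4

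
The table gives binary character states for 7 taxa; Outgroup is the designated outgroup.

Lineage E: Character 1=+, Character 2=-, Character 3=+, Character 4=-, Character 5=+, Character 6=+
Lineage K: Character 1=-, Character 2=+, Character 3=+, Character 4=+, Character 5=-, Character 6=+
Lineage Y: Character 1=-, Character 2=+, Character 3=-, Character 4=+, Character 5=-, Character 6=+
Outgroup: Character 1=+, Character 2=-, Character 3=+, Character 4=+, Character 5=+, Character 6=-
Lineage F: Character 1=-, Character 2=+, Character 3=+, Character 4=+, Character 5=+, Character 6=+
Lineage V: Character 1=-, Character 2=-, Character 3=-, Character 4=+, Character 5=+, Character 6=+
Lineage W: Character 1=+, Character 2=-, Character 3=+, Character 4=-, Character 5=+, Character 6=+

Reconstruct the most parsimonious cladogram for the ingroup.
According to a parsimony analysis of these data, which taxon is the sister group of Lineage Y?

Lineage K

Character polarity is set by the outgroup: the derived state is whichever differs from the outgroup's state, so for Character 1, Character 3, Character 4, Character 5 the derived state is '-', and for the remaining characters it is '+'.
Character 1: derived state '-' in Lineage F, Lineage K, Lineage V, and Lineage Y only — synapomorphy for {Lineage F, Lineage K, Lineage V, Lineage Y}.
Character 2: derived state '+' in Lineage F, Lineage K, and Lineage Y only — synapomorphy for {Lineage F, Lineage K, Lineage Y}.
Character 3 groups Lineage V and Lineage Y, which is incompatible with the clades supported by the remaining characters; treating it as convergent (homoplasy) costs fewer steps than any alternative tree.
Character 4: derived state '-' in Lineage E and Lineage W only — synapomorphy for {Lineage E, Lineage W}.
Only Lineage K and Lineage Y show the derived state '-' for Character 5, supporting them as a clade.
Character 6 (derived state '+') is shared by all ingroup taxa — unites the whole ingroup.
Most parsimonious ingroup topology: ((Lineage E,Lineage W),(((Lineage K,Lineage Y),Lineage F),Lineage V)).
Lineage Y and Lineage K form a cherry on this tree, so they are sister taxa.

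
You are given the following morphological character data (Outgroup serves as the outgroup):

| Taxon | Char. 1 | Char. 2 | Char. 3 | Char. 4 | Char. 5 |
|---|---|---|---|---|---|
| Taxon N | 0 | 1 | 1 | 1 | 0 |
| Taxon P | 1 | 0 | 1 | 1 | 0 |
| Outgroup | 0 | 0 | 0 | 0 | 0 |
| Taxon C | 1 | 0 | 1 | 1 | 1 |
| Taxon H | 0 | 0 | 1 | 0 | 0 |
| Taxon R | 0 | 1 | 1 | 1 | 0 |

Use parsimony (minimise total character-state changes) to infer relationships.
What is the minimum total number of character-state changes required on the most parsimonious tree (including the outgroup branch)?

The outgroup has state '0' for every character, so '1' is the derived state throughout.
Only Taxon C and Taxon P show the derived state '1' for Char. 1, supporting them as a clade.
Char. 2 (derived state '1') is shared by Taxon N and Taxon R — a synapomorphy uniting that clade.
Char. 3 (derived state '1') is shared by all ingroup taxa — unites the whole ingroup.
Char. 4 (derived state '1') is shared by Taxon C, Taxon N, Taxon P, and Taxon R — a synapomorphy uniting that clade.
Char. 5 (derived state '1') is unique to Taxon C (autapomorphy; uninformative for grouping).
Most parsimonious ingroup topology: (((Taxon N,Taxon R),(Taxon P,Taxon C)),Taxon H).
Changes per character on this tree: Char. 1: 1; Char. 2: 1; Char. 3: 1; Char. 4: 1; Char. 5: 1.
Total = 5.

5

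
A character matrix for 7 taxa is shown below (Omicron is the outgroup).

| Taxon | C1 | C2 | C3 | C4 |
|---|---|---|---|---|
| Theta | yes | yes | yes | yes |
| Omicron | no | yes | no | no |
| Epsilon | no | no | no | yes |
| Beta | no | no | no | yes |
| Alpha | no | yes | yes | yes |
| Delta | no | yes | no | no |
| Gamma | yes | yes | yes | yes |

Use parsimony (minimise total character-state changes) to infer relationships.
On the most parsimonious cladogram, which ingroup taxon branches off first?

Delta

Character polarity is set by the outgroup: the derived state is whichever differs from the outgroup's state, so for C2 the derived state is 'no', and for the remaining characters it is 'yes'.
Only Gamma and Theta show the derived state 'yes' for C1, supporting them as a clade.
Only Beta and Epsilon show the derived state 'no' for C2, supporting them as a clade.
C3: derived state 'yes' in Alpha, Gamma, and Theta only — synapomorphy for {Alpha, Gamma, Theta}.
C4 (derived state 'yes') is shared by Alpha, Beta, Epsilon, Gamma, and Theta — a synapomorphy uniting that clade.
Most parsimonious ingroup topology: (((Alpha,(Gamma,Theta)),(Epsilon,Beta)),Delta).
Delta is sister to the clade containing all other ingroup taxa, so it is the earliest-diverging (most basal) ingroup lineage.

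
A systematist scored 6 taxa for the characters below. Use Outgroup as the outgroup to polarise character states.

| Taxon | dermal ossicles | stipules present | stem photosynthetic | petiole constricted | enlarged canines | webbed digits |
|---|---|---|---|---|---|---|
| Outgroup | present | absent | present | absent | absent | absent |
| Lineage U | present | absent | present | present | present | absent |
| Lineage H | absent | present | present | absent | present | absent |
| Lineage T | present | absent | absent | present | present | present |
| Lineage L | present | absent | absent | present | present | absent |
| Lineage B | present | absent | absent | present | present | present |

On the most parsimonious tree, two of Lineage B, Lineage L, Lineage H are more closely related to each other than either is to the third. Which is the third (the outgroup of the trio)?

Character polarity is set by the outgroup: the derived state is whichever differs from the outgroup's state, so for dermal ossicles, stem photosynthetic the derived state is 'absent', and for the remaining characters it is 'present'.
dermal ossicles (derived state 'absent') is unique to Lineage H (autapomorphy; uninformative for grouping).
stipules present (derived state 'present') is unique to Lineage H (autapomorphy; uninformative for grouping).
Only Lineage B, Lineage L, and Lineage T show the derived state 'absent' for stem photosynthetic, supporting them as a clade.
petiole constricted (derived state 'present') is shared by Lineage B, Lineage L, Lineage T, and Lineage U — a synapomorphy uniting that clade.
enlarged canines (derived state 'present') is shared by all ingroup taxa — unites the whole ingroup.
Only Lineage B and Lineage T show the derived state 'present' for webbed digits, supporting them as a clade.
Most parsimonious ingroup topology: ((Lineage U,((Lineage T,Lineage B),Lineage L)),Lineage H).
Lineage B and Lineage L share a more recent common ancestor with each other than either does with Lineage H, so Lineage H is the least closely related of the three.

Lineage H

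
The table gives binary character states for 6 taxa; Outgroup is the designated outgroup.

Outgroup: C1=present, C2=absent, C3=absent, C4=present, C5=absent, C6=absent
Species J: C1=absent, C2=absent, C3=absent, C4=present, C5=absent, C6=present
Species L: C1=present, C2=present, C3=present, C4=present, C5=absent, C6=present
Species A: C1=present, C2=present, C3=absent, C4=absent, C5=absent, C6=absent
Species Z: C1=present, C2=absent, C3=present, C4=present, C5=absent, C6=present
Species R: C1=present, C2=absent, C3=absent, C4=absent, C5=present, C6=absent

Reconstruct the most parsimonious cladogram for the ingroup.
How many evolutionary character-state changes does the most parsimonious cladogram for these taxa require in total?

Character polarity is set by the outgroup: the derived state is whichever differs from the outgroup's state, so for C1, C4 the derived state is 'absent', and for the remaining characters it is 'present'.
C1 (derived state 'absent') is unique to Species J (autapomorphy; uninformative for grouping).
C2 (state 'present') occurs in Species A and Species L but conflicts with the nesting implied by the other characters — most parsimoniously interpreted as homoplasy.
C3: derived state 'present' in Species L and Species Z only — synapomorphy for {Species L, Species Z}.
Only Species A and Species R show the derived state 'absent' for C4, supporting them as a clade.
C5 (derived state 'present') is unique to Species R (autapomorphy; uninformative for grouping).
C6 (derived state 'present') is shared by Species J, Species L, and Species Z — a synapomorphy uniting that clade.
Most parsimonious ingroup topology: ((Species J,(Species L,Species Z)),(Species A,Species R)).
Changes per character on this tree: C1: 1; C2: 2; C3: 1; C4: 1; C5: 1; C6: 1.
Total = 7.

7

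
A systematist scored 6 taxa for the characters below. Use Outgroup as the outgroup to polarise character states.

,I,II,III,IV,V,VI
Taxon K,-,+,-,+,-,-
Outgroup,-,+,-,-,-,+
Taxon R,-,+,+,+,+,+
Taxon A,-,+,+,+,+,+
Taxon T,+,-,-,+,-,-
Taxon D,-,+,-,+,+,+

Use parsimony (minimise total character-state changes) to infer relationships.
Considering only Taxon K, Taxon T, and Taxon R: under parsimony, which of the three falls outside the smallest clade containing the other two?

Character polarity is set by the outgroup: the derived state is whichever differs from the outgroup's state, so for II, VI the derived state is '-', and for the remaining characters it is '+'.
I: derived state '+' in Taxon T only — an autapomorphy, so it tells us nothing about relationships among taxa.
II: derived state '-' in Taxon T only — an autapomorphy, so it tells us nothing about relationships among taxa.
III (derived state '+') is shared by Taxon A and Taxon R — a synapomorphy uniting that clade.
IV (derived state '+') is shared by all ingroup taxa — unites the whole ingroup.
V: derived state '+' in Taxon A, Taxon D, and Taxon R only — synapomorphy for {Taxon A, Taxon D, Taxon R}.
Only Taxon K and Taxon T show the derived state '-' for VI, supporting them as a clade.
Most parsimonious ingroup topology: ((Taxon T,Taxon K),((Taxon A,Taxon R),Taxon D)).
Taxon K and Taxon T share a more recent common ancestor with each other than either does with Taxon R, so Taxon R is the least closely related of the three.

Taxon R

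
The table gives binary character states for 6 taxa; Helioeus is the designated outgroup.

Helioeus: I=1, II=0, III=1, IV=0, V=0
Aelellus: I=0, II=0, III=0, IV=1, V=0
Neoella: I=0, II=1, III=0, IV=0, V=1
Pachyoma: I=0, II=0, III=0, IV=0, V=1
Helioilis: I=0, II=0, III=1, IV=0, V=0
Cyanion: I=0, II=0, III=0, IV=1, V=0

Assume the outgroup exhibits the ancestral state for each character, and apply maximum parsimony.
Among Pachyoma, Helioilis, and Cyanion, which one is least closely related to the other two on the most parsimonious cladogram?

Helioilis

Character polarity is set by the outgroup: the derived state is whichever differs from the outgroup's state, so for I, III the derived state is '0', and for the remaining characters it is '1'.
All ingroup taxa share the derived state '0' for I; it defines the ingroup but does not resolve relationships within it.
II (derived state '1') is unique to Neoella (autapomorphy; uninformative for grouping).
III: derived state '0' in Aelellus, Cyanion, Neoella, and Pachyoma only — synapomorphy for {Aelellus, Cyanion, Neoella, Pachyoma}.
Only Aelellus and Cyanion show the derived state '1' for IV, supporting them as a clade.
V: derived state '1' in Neoella and Pachyoma only — synapomorphy for {Neoella, Pachyoma}.
Most parsimonious ingroup topology: (((Aelellus,Cyanion),(Neoella,Pachyoma)),Helioilis).
Cyanion and Pachyoma share a more recent common ancestor with each other than either does with Helioilis, so Helioilis is the least closely related of the three.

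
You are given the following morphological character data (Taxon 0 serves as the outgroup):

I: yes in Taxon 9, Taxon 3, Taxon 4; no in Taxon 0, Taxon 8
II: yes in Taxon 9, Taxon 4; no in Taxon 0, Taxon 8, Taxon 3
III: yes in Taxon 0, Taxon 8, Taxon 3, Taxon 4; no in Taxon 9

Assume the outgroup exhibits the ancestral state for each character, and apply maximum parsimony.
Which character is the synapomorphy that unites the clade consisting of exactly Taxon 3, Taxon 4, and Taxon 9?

Character polarity is set by the outgroup: the derived state is whichever differs from the outgroup's state, so for III the derived state is 'no', and for the remaining characters it is 'yes'.
I (derived state 'yes') is shared by Taxon 3, Taxon 4, and Taxon 9 — a synapomorphy uniting that clade.
II (derived state 'yes') is shared by Taxon 4 and Taxon 9 — a synapomorphy uniting that clade.
III: derived state 'no' in Taxon 9 only — an autapomorphy, so it tells us nothing about relationships among taxa.
Most parsimonious ingroup topology: (Taxon 8,((Taxon 9,Taxon 4),Taxon 3)).
The clade {Taxon 3, Taxon 4, Taxon 9} is supported by I: its derived state 'yes' occurs in exactly those taxa and in no other taxon (including the outgroup).

I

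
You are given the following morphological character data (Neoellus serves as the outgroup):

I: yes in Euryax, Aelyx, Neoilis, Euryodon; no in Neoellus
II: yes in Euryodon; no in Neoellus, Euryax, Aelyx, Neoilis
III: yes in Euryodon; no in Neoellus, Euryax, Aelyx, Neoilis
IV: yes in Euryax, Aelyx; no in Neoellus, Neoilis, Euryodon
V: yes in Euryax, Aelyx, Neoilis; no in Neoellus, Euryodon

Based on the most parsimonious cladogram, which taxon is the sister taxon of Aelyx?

Euryax

The outgroup has state 'no' for every character, so 'yes' is the derived state throughout.
All ingroup taxa share the derived state 'yes' for I; it defines the ingroup but does not resolve relationships within it.
II (derived state 'yes') is unique to Euryodon (autapomorphy; uninformative for grouping).
III (derived state 'yes') is unique to Euryodon (autapomorphy; uninformative for grouping).
IV: derived state 'yes' in Aelyx and Euryax only — synapomorphy for {Aelyx, Euryax}.
V: derived state 'yes' in Aelyx, Euryax, and Neoilis only — synapomorphy for {Aelyx, Euryax, Neoilis}.
Most parsimonious ingroup topology: (((Euryax,Aelyx),Neoilis),Euryodon).
Aelyx and Euryax form a cherry on this tree, so they are sister taxa.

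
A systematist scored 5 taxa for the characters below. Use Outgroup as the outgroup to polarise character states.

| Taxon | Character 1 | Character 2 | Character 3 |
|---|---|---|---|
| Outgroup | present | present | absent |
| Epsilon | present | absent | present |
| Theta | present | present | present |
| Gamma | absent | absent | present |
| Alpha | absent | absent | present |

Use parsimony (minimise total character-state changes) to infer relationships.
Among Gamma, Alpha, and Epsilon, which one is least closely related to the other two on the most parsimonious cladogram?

Epsilon

Character polarity is set by the outgroup: the derived state is whichever differs from the outgroup's state, so for Character 1, Character 2 the derived state is 'absent', and for the remaining characters it is 'present'.
Character 1: derived state 'absent' in Alpha and Gamma only — synapomorphy for {Alpha, Gamma}.
Only Alpha, Epsilon, and Gamma show the derived state 'absent' for Character 2, supporting them as a clade.
Character 3 (derived state 'present') is shared by all ingroup taxa — unites the whole ingroup.
Most parsimonious ingroup topology: ((Epsilon,(Gamma,Alpha)),Theta).
Gamma and Alpha share a more recent common ancestor with each other than either does with Epsilon, so Epsilon is the least closely related of the three.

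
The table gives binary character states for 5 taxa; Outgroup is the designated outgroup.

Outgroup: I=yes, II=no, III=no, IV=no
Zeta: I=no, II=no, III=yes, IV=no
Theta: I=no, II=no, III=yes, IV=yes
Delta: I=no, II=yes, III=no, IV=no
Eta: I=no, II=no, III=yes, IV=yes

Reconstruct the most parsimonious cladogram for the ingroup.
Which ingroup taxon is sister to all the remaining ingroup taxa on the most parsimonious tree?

Character polarity is set by the outgroup: the derived state is whichever differs from the outgroup's state, so for I the derived state is 'no', and for the remaining characters it is 'yes'.
All ingroup taxa share the derived state 'no' for I; it defines the ingroup but does not resolve relationships within it.
II: derived state 'yes' in Delta only — an autapomorphy, so it tells us nothing about relationships among taxa.
III (derived state 'yes') is shared by Eta, Theta, and Zeta — a synapomorphy uniting that clade.
Only Eta and Theta show the derived state 'yes' for IV, supporting them as a clade.
Most parsimonious ingroup topology: ((Zeta,(Theta,Eta)),Delta).
Delta is sister to the clade containing all other ingroup taxa, so it is the earliest-diverging (most basal) ingroup lineage.

Delta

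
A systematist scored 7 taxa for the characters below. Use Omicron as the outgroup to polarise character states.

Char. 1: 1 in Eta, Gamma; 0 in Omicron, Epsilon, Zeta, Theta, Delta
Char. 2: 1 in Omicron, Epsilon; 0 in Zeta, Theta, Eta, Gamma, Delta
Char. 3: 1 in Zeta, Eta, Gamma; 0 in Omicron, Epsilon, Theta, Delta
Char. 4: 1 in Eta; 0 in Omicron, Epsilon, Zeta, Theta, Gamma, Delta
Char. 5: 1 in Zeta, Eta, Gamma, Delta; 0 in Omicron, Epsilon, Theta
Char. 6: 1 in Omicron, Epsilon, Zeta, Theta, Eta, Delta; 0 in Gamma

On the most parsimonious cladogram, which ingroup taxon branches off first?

Character polarity is set by the outgroup: the derived state is whichever differs from the outgroup's state, so for Char. 2, Char. 6 the derived state is '0', and for the remaining characters it is '1'.
Only Eta and Gamma show the derived state '1' for Char. 1, supporting them as a clade.
Only Delta, Eta, Gamma, Theta, and Zeta show the derived state '0' for Char. 2, supporting them as a clade.
Char. 3: derived state '1' in Eta, Gamma, and Zeta only — synapomorphy for {Eta, Gamma, Zeta}.
Char. 4 (derived state '1') is unique to Eta (autapomorphy; uninformative for grouping).
Char. 5 (derived state '1') is shared by Delta, Eta, Gamma, and Zeta — a synapomorphy uniting that clade.
Char. 6: derived state '0' in Gamma only — an autapomorphy, so it tells us nothing about relationships among taxa.
Most parsimonious ingroup topology: (Epsilon,(((Zeta,(Eta,Gamma)),Delta),Theta)).
Epsilon is sister to the clade containing all other ingroup taxa, so it is the earliest-diverging (most basal) ingroup lineage.

Epsilon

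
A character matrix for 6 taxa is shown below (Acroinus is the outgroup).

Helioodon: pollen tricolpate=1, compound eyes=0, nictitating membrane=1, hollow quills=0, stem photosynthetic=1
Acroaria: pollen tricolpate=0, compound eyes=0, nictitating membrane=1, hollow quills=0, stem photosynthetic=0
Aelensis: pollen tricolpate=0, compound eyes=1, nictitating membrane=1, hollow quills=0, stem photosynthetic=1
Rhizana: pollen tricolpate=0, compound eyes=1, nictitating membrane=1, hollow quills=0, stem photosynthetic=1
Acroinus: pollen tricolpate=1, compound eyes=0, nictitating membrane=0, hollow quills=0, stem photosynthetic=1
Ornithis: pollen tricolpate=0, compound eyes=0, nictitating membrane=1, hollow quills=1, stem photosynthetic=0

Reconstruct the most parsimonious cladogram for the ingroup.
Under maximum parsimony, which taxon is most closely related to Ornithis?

Character polarity is set by the outgroup: the derived state is whichever differs from the outgroup's state, so for pollen tricolpate, stem photosynthetic the derived state is '0', and for the remaining characters it is '1'.
pollen tricolpate (derived state '0') is shared by Acroaria, Aelensis, Ornithis, and Rhizana — a synapomorphy uniting that clade.
compound eyes: derived state '1' in Aelensis and Rhizana only — synapomorphy for {Aelensis, Rhizana}.
All ingroup taxa share the derived state '1' for nictitating membrane; it defines the ingroup but does not resolve relationships within it.
hollow quills (derived state '1') is unique to Ornithis (autapomorphy; uninformative for grouping).
Only Acroaria and Ornithis show the derived state '0' for stem photosynthetic, supporting them as a clade.
Most parsimonious ingroup topology: (((Aelensis,Rhizana),(Ornithis,Acroaria)),Helioodon).
Ornithis and Acroaria form a cherry on this tree, so they are sister taxa.

Acroaria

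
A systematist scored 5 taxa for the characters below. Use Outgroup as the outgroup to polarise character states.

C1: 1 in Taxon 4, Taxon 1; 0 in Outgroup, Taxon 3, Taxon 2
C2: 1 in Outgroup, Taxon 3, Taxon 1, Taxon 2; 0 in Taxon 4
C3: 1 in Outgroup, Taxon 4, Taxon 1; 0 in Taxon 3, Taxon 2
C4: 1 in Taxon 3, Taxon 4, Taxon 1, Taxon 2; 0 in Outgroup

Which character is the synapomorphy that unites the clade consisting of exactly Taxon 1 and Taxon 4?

C1

Character polarity is set by the outgroup: the derived state is whichever differs from the outgroup's state, so for C2, C3 the derived state is '0', and for the remaining characters it is '1'.
Only Taxon 1 and Taxon 4 show the derived state '1' for C1, supporting them as a clade.
C2: derived state '0' in Taxon 4 only — an autapomorphy, so it tells us nothing about relationships among taxa.
C3: derived state '0' in Taxon 2 and Taxon 3 only — synapomorphy for {Taxon 2, Taxon 3}.
C4 (derived state '1') is shared by all ingroup taxa — unites the whole ingroup.
Most parsimonious ingroup topology: ((Taxon 3,Taxon 2),(Taxon 4,Taxon 1)).
The clade {Taxon 1, Taxon 4} is supported by C1: its derived state '1' occurs in exactly those taxa and in no other taxon (including the outgroup).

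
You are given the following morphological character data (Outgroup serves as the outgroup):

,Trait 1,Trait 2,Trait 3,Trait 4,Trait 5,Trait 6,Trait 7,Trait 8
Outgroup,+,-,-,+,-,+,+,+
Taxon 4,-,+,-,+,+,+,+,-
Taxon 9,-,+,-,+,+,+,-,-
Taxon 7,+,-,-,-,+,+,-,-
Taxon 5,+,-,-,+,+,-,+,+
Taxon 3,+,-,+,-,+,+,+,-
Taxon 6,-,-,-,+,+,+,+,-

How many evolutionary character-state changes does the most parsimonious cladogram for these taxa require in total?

Character polarity is set by the outgroup: the derived state is whichever differs from the outgroup's state, so for Trait 1, Trait 4, Trait 6, Trait 7, Trait 8 the derived state is '-', and for the remaining characters it is '+'.
Only Taxon 4, Taxon 6, and Taxon 9 show the derived state '-' for Trait 1, supporting them as a clade.
Trait 2: derived state '+' in Taxon 4 and Taxon 9 only — synapomorphy for {Taxon 4, Taxon 9}.
Trait 3: derived state '+' in Taxon 3 only — an autapomorphy, so it tells us nothing about relationships among taxa.
Trait 4 (derived state '-') is shared by Taxon 3 and Taxon 7 — a synapomorphy uniting that clade.
All ingroup taxa share the derived state '+' for Trait 5; it defines the ingroup but does not resolve relationships within it.
Trait 6: derived state '-' in Taxon 5 only — an autapomorphy, so it tells us nothing about relationships among taxa.
Trait 7 (state '-') occurs in Taxon 7 and Taxon 9 but conflicts with the nesting implied by the other characters — most parsimoniously interpreted as homoplasy.
Trait 8 (derived state '-') is shared by Taxon 3, Taxon 4, Taxon 6, Taxon 7, and Taxon 9 — a synapomorphy uniting that clade.
Most parsimonious ingroup topology: ((((Taxon 4,Taxon 9),Taxon 6),(Taxon 7,Taxon 3)),Taxon 5).
Changes per character on this tree: Trait 1: 1; Trait 2: 1; Trait 3: 1; Trait 4: 1; Trait 5: 1; Trait 6: 1; Trait 7: 2; Trait 8: 1.
Total = 9.

9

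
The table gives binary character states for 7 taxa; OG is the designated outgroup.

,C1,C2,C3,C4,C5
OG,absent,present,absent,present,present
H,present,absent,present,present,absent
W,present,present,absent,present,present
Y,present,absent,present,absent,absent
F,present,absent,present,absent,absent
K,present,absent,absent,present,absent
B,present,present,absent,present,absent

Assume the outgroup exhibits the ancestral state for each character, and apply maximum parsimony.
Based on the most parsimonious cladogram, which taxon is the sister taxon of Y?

Character polarity is set by the outgroup: the derived state is whichever differs from the outgroup's state, so for C2, C4, C5 the derived state is 'absent', and for the remaining characters it is 'present'.
All ingroup taxa share the derived state 'present' for C1; it defines the ingroup but does not resolve relationships within it.
C2 (derived state 'absent') is shared by F, H, K, and Y — a synapomorphy uniting that clade.
C3: derived state 'present' in F, H, and Y only — synapomorphy for {F, H, Y}.
C4 (derived state 'absent') is shared by F and Y — a synapomorphy uniting that clade.
Only B, F, H, K, and Y show the derived state 'absent' for C5, supporting them as a clade.
Most parsimonious ingroup topology: ((((H,(Y,F)),K),B),W).
Y and F form a cherry on this tree, so they are sister taxa.

F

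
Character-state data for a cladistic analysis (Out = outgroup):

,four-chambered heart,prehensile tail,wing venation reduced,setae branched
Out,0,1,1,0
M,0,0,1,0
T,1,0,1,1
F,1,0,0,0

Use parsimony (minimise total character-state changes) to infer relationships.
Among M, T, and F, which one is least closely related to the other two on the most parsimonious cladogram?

M

Character polarity is set by the outgroup: the derived state is whichever differs from the outgroup's state, so for prehensile tail, wing venation reduced the derived state is '0', and for the remaining characters it is '1'.
four-chambered heart (derived state '1') is shared by F and T — a synapomorphy uniting that clade.
prehensile tail (derived state '0') is shared by all ingroup taxa — unites the whole ingroup.
wing venation reduced (derived state '0') is unique to F (autapomorphy; uninformative for grouping).
setae branched: derived state '1' in T only — an autapomorphy, so it tells us nothing about relationships among taxa.
Most parsimonious ingroup topology: ((T,F),M).
T and F share a more recent common ancestor with each other than either does with M, so M is the least closely related of the three.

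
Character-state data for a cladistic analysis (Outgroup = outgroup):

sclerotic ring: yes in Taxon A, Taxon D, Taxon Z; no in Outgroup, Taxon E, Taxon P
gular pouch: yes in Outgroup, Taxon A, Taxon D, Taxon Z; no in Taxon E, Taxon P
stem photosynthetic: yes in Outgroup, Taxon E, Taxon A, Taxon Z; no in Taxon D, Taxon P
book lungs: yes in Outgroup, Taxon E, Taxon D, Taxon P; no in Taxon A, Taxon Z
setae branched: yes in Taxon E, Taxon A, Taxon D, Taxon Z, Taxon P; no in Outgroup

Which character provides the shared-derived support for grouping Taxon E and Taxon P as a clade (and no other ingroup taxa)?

Character polarity is set by the outgroup: the derived state is whichever differs from the outgroup's state, so for gular pouch, stem photosynthetic, book lungs the derived state is 'no', and for the remaining characters it is 'yes'.
sclerotic ring: derived state 'yes' in Taxon A, Taxon D, and Taxon Z only — synapomorphy for {Taxon A, Taxon D, Taxon Z}.
gular pouch: derived state 'no' in Taxon E and Taxon P only — synapomorphy for {Taxon E, Taxon P}.
stem photosynthetic groups Taxon D and Taxon P, which is incompatible with the clades supported by the remaining characters; treating it as convergent (homoplasy) costs fewer steps than any alternative tree.
Only Taxon A and Taxon Z show the derived state 'no' for book lungs, supporting them as a clade.
All ingroup taxa share the derived state 'yes' for setae branched; it defines the ingroup but does not resolve relationships within it.
Most parsimonious ingroup topology: ((Taxon E,Taxon P),((Taxon A,Taxon Z),Taxon D)).
The clade {Taxon E, Taxon P} is supported by gular pouch: its derived state 'no' occurs in exactly those taxa and in no other taxon (including the outgroup).

gular pouch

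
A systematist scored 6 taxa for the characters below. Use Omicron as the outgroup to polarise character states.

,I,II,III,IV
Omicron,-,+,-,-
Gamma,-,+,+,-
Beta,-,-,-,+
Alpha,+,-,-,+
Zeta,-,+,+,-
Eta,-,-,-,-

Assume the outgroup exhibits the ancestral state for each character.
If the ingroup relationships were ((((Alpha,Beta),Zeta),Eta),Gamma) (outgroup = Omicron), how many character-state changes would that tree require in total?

Map each character onto ((((Alpha,Beta),Zeta),Eta),Gamma) (rooted by Omicron) and count the minimum state changes it requires (Fitch parsimony):
I: 1; II: 2; III: 2; IV: 1.
Total tree length = 6.

6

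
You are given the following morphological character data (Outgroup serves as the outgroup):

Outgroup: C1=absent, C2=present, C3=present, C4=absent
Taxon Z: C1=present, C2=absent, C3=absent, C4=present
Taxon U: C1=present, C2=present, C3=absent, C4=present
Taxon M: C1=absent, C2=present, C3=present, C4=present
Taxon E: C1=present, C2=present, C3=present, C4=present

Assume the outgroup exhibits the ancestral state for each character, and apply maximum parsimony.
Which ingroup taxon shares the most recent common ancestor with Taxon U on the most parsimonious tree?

Character polarity is set by the outgroup: the derived state is whichever differs from the outgroup's state, so for C2, C3 the derived state is 'absent', and for the remaining characters it is 'present'.
Only Taxon E, Taxon U, and Taxon Z show the derived state 'present' for C1, supporting them as a clade.
C2 (derived state 'absent') is unique to Taxon Z (autapomorphy; uninformative for grouping).
C3 (derived state 'absent') is shared by Taxon U and Taxon Z — a synapomorphy uniting that clade.
C4 (derived state 'present') is shared by all ingroup taxa — unites the whole ingroup.
Most parsimonious ingroup topology: (((Taxon Z,Taxon U),Taxon E),Taxon M).
Taxon U and Taxon Z form a cherry on this tree, so they are sister taxa.

Taxon Z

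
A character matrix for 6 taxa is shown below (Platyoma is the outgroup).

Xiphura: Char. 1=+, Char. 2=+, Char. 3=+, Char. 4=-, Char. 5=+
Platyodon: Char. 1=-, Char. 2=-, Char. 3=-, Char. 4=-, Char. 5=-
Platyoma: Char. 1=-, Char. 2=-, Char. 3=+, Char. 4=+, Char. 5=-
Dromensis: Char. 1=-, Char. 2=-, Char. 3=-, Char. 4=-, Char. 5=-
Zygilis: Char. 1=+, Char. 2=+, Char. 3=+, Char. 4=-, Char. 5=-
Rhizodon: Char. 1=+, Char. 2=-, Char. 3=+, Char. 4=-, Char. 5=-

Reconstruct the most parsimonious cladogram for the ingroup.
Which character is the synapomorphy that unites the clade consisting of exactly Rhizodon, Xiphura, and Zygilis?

Char. 1

Character polarity is set by the outgroup: the derived state is whichever differs from the outgroup's state, so for Char. 3, Char. 4 the derived state is '-', and for the remaining characters it is '+'.
Char. 1 (derived state '+') is shared by Rhizodon, Xiphura, and Zygilis — a synapomorphy uniting that clade.
Char. 2 (derived state '+') is shared by Xiphura and Zygilis — a synapomorphy uniting that clade.
Only Dromensis and Platyodon show the derived state '-' for Char. 3, supporting them as a clade.
All ingroup taxa share the derived state '-' for Char. 4; it defines the ingroup but does not resolve relationships within it.
Char. 5: derived state '+' in Xiphura only — an autapomorphy, so it tells us nothing about relationships among taxa.
Most parsimonious ingroup topology: ((Rhizodon,(Xiphura,Zygilis)),(Platyodon,Dromensis)).
The clade {Rhizodon, Xiphura, Zygilis} is supported by Char. 1: its derived state '+' occurs in exactly those taxa and in no other taxon (including the outgroup).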